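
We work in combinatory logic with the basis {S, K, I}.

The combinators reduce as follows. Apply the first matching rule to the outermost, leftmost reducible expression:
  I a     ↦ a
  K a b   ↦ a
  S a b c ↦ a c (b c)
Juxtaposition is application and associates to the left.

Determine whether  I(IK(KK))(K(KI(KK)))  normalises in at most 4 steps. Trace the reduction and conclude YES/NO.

  start: I(IK(KK))(K(KI(KK)))
  →1  IK(KK)(K(KI(KK)))
  →2  K(KK)(K(KI(KK)))
  →3  KK

Answer: YES — reaches normal form KK in 3 ≤ 4 steps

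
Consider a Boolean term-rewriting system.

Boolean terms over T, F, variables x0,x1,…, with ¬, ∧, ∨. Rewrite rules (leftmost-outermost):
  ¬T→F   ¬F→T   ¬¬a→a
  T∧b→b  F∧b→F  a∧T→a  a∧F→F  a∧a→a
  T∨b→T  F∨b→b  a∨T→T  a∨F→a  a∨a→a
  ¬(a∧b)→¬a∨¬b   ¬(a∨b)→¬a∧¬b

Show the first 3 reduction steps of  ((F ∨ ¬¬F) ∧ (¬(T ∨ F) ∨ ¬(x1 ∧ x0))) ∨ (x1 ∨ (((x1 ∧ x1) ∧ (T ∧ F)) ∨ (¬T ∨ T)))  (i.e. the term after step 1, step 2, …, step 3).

Answer: after 3 steps: F ∨ (x1 ∨ (((x1 ∧ x1) ∧ (T ∧ F)) ∨ (¬T ∨ T)))

Reduction:
  start: ((F ∨ ¬¬F) ∧ (¬(T ∨ F) ∨ ¬(x1 ∧ x0))) ∨ (x1 ∨ (((x1 ∧ x1) ∧ (T ∧ F)) ∨ (¬T ∨ T)))
  step 1: (¬¬F ∧ (¬(T ∨ F) ∨ ¬(x1 ∧ x0))) ∨ (x1 ∨ (((x1 ∧ x1) ∧ (T ∧ F)) ∨ (¬T ∨ T)))
  step 2: (F ∧ (¬(T ∨ F) ∨ ¬(x1 ∧ x0))) ∨ (x1 ∨ (((x1 ∧ x1) ∧ (T ∧ F)) ∨ (¬T ∨ T)))
  step 3: F ∨ (x1 ∨ (((x1 ∧ x1) ∧ (T ∧ F)) ∨ (¬T ∨ T)))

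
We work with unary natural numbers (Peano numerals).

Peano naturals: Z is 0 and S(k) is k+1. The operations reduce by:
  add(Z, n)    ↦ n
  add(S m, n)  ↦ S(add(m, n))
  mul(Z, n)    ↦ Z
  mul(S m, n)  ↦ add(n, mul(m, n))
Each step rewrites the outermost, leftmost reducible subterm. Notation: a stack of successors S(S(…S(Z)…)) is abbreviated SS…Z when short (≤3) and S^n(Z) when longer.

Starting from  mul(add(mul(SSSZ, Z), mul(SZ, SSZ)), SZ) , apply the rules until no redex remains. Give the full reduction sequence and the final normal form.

  start: mul(add(mul(SSSZ, Z), mul(SZ, SSZ)), SZ)
  step 1: mul(add(add(Z, mul(SSZ, Z)), mul(SZ, SSZ)), SZ)
  step 2: mul(add(mul(SSZ, Z), mul(SZ, SSZ)), SZ)
  step 3: mul(add(add(Z, mul(SZ, Z)), mul(SZ, SSZ)), SZ)
  step 4: mul(add(mul(SZ, Z), mul(SZ, SSZ)), SZ)
  step 5: mul(add(add(Z, mul(Z, Z)), mul(SZ, SSZ)), SZ)
  step 6: mul(add(mul(Z, Z), mul(SZ, SSZ)), SZ)
  step 7: mul(add(Z, mul(SZ, SSZ)), SZ)
  step 8: mul(mul(SZ, SSZ), SZ)
  step 9: mul(add(SSZ, mul(Z, SSZ)), SZ)
  step 10: mul(S(add(SZ, mul(Z, SSZ))), SZ)
  step 11: add(SZ, mul(add(SZ, mul(Z, SSZ)), SZ))
  step 12: S(add(Z, mul(add(SZ, mul(Z, SSZ)), SZ)))
  step 13: S(mul(add(SZ, mul(Z, SSZ)), SZ))
  step 14: S(mul(S(add(Z, mul(Z, SSZ))), SZ))
  step 15: S(add(SZ, mul(add(Z, mul(Z, SSZ)), SZ)))
  step 16: S(S(add(Z, mul(add(Z, mul(Z, SSZ)), SZ))))
  step 17: S(S(mul(add(Z, mul(Z, SSZ)), SZ)))
  step 18: S(S(mul(mul(Z, SSZ), SZ)))
  step 19: S(S(mul(Z, SZ)))
  step 20: SSZ

Answer: normal form = SSZ  (in 20 steps)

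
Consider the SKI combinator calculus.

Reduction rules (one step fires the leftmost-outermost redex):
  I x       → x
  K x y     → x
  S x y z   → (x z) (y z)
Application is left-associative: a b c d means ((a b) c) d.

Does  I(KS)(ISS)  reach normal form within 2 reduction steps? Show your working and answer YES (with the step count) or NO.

Answer: YES — reaches normal form S in 2 ≤ 2 steps

Reduction:
  start: I(KS)(ISS)
  step 1: KS(ISS)
  step 2: S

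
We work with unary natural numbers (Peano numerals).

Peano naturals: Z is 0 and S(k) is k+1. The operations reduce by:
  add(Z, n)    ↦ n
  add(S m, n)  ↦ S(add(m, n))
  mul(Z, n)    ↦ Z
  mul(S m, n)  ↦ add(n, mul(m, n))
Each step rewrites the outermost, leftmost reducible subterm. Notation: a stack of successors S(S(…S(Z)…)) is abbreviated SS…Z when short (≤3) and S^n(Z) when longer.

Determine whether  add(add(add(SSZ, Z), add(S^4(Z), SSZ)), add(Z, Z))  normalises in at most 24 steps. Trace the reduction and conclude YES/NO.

Answer: YES — reaches normal form S^8(Z) in 21 ≤ 24 steps

Derivation:
  start: add(add(add(SSZ, Z), add(S^4(Z), SSZ)), add(Z, Z))
  [1] add(add(S(add(SZ, Z)), add(S^4(Z), SSZ)), add(Z, Z))
  [2] add(S(add(add(SZ, Z), add(S^4(Z), SSZ))), add(Z, Z))
  [3] S(add(add(add(SZ, Z), add(S^4(Z), SSZ)), add(Z, Z)))
  [4] S(add(add(S(add(Z, Z)), add(S^4(Z), SSZ)), add(Z, Z)))
  [5] S(add(S(add(add(Z, Z), add(S^4(Z), SSZ))), add(Z, Z)))
  [6] S(S(add(add(add(Z, Z), add(S^4(Z), SSZ)), add(Z, Z))))
  [7] S(S(add(add(Z, add(S^4(Z), SSZ)), add(Z, Z))))
  [8] S(S(add(add(S^4(Z), SSZ), add(Z, Z))))
  [9] S(S(add(S(add(SSSZ, SSZ)), add(Z, Z))))
  [10] S(S(S(add(add(SSSZ, SSZ), add(Z, Z)))))
  [11] S(S(S(add(S(add(SSZ, SSZ)), add(Z, Z)))))
  [12] S(S(S(S(add(add(SSZ, SSZ), add(Z, Z))))))
  [13] S(S(S(S(add(S(add(SZ, SSZ)), add(Z, Z))))))
  [14] S(S(S(S(S(add(add(SZ, SSZ), add(Z, Z)))))))
  [15] S(S(S(S(S(add(S(add(Z, SSZ)), add(Z, Z)))))))
  [16] S(S(S(S(S(S(add(add(Z, SSZ), add(Z, Z))))))))
  [17] S(S(S(S(S(S(add(SSZ, add(Z, Z))))))))
  [18] S(S(S(S(S(S(S(add(SZ, add(Z, Z)))))))))
  [19] S(S(S(S(S(S(S(S(add(Z, add(Z, Z))))))))))
  [20] S(S(S(S(S(S(S(S(add(Z, Z)))))))))
  [21] S^8(Z)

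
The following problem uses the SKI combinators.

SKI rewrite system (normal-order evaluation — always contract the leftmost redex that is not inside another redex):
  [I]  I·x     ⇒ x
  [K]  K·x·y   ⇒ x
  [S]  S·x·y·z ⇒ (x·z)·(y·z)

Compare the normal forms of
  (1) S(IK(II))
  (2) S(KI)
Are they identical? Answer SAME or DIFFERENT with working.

Term A:
  start: S(IK(II))
  step 1: S(K(II))
  step 2: S(KI)

Term B:
  start: S(KI)

Answer: SAME — A ⇓ S(KI), B ⇓ S(KI)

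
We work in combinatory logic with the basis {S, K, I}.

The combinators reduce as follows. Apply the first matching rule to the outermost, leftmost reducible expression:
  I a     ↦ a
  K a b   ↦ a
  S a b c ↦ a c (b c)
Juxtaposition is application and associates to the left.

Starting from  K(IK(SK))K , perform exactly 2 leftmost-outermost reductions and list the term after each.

  start: K(IK(SK))K
  step 1: IK(SK)
  step 2: K(SK)

Answer: after 2 steps: K(SK)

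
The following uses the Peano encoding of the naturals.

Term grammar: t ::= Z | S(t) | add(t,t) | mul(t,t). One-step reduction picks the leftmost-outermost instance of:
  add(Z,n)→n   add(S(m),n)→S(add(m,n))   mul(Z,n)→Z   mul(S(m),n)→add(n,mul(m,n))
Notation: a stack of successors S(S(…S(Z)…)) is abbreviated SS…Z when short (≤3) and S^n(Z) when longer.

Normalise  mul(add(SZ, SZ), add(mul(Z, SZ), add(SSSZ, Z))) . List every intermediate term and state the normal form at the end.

  start: mul(add(SZ, SZ), add(mul(Z, SZ), add(SSSZ, Z)))
  →1  mul(S(add(Z, SZ)), add(mul(Z, SZ), add(SSSZ, Z)))
  →2  add(add(mul(Z, SZ), add(SSSZ, Z)), mul(add(Z, SZ), add(mul(Z, SZ), add(SSSZ, Z))))
  →3  add(add(Z, add(SSSZ, Z)), mul(add(Z, SZ), add(mul(Z, SZ), add(SSSZ, Z))))
  →4  add(add(SSSZ, Z), mul(add(Z, SZ), add(mul(Z, SZ), add(SSSZ, Z))))
  →5  add(S(add(SSZ, Z)), mul(add(Z, SZ), add(mul(Z, SZ), add(SSSZ, Z))))
  →6  S(add(add(SSZ, Z), mul(add(Z, SZ), add(mul(Z, SZ), add(SSSZ, Z)))))
  →7  S(add(S(add(SZ, Z)), mul(add(Z, SZ), add(mul(Z, SZ), add(SSSZ, Z)))))
  →8  S(S(add(add(SZ, Z), mul(add(Z, SZ), add(mul(Z, SZ), add(SSSZ, Z))))))
  →9  S(S(add(S(add(Z, Z)), mul(add(Z, SZ), add(mul(Z, SZ), add(SSSZ, Z))))))
  →10  S(S(S(add(add(Z, Z), mul(add(Z, SZ), add(mul(Z, SZ), add(SSSZ, Z)))))))
  →11  S(S(S(add(Z, mul(add(Z, SZ), add(mul(Z, SZ), add(SSSZ, Z)))))))
  →12  S(S(S(mul(add(Z, SZ), add(mul(Z, SZ), add(SSSZ, Z))))))
  →13  S(S(S(mul(SZ, add(mul(Z, SZ), add(SSSZ, Z))))))
  →14  S(S(S(add(add(mul(Z, SZ), add(SSSZ, Z)), mul(Z, add(mul(Z, SZ), add(SSSZ, Z)))))))
  →15  S(S(S(add(add(Z, add(SSSZ, Z)), mul(Z, add(mul(Z, SZ), add(SSSZ, Z)))))))
  →16  S(S(S(add(add(SSSZ, Z), mul(Z, add(mul(Z, SZ), add(SSSZ, Z)))))))
  →17  S(S(S(add(S(add(SSZ, Z)), mul(Z, add(mul(Z, SZ), add(SSSZ, Z)))))))
  →18  S(S(S(S(add(add(SSZ, Z), mul(Z, add(mul(Z, SZ), add(SSSZ, Z))))))))
  →19  S(S(S(S(add(S(add(SZ, Z)), mul(Z, add(mul(Z, SZ), add(SSSZ, Z))))))))
  →20  S(S(S(S(S(add(add(SZ, Z), mul(Z, add(mul(Z, SZ), add(SSSZ, Z)))))))))
  →21  S(S(S(S(S(add(S(add(Z, Z)), mul(Z, add(mul(Z, SZ), add(SSSZ, Z)))))))))
  →22  S(S(S(S(S(S(add(add(Z, Z), mul(Z, add(mul(Z, SZ), add(SSSZ, Z))))))))))
  →23  S(S(S(S(S(S(add(Z, mul(Z, add(mul(Z, SZ), add(SSSZ, Z))))))))))
  →24  S(S(S(S(S(S(mul(Z, add(mul(Z, SZ), add(SSSZ, Z)))))))))
  →25  S^6(Z)

Answer: normal form = S^6(Z)  (in 25 steps)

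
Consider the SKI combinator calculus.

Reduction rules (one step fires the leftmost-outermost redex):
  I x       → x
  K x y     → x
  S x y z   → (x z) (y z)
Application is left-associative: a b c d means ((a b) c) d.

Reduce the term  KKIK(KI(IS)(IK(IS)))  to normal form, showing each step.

Answer: normal form = K  (in 2 steps)

Reduction:
  start: KKIK(KI(IS)(IK(IS)))
  [1] KK(KI(IS)(IK(IS)))
  [2] K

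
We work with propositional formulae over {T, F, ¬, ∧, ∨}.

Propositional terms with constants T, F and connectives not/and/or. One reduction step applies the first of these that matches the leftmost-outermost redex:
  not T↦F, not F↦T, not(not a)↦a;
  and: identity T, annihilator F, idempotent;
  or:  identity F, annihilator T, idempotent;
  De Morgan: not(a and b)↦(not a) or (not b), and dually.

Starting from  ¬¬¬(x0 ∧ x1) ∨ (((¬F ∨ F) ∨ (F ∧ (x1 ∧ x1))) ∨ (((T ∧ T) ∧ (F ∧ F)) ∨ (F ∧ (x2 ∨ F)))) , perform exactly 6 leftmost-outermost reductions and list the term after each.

Answer: after 6 steps: (¬x0 ∨ ¬x1) ∨ T

Derivation:
  start: ¬¬¬(x0 ∧ x1) ∨ (((¬F ∨ F) ∨ (F ∧ (x1 ∧ x1))) ∨ (((T ∧ T) ∧ (F ∧ F)) ∨ (F ∧ (x2 ∨ F))))
  step 1: ¬(x0 ∧ x1) ∨ (((¬F ∨ F) ∨ (F ∧ (x1 ∧ x1))) ∨ (((T ∧ T) ∧ (F ∧ F)) ∨ (F ∧ (x2 ∨ F))))
  step 2: (¬x0 ∨ ¬x1) ∨ (((¬F ∨ F) ∨ (F ∧ (x1 ∧ x1))) ∨ (((T ∧ T) ∧ (F ∧ F)) ∨ (F ∧ (x2 ∨ F))))
  step 3: (¬x0 ∨ ¬x1) ∨ ((¬F ∨ (F ∧ (x1 ∧ x1))) ∨ (((T ∧ T) ∧ (F ∧ F)) ∨ (F ∧ (x2 ∨ F))))
  step 4: (¬x0 ∨ ¬x1) ∨ ((T ∨ (F ∧ (x1 ∧ x1))) ∨ (((T ∧ T) ∧ (F ∧ F)) ∨ (F ∧ (x2 ∨ F))))
  step 5: (¬x0 ∨ ¬x1) ∨ (T ∨ (((T ∧ T) ∧ (F ∧ F)) ∨ (F ∧ (x2 ∨ F))))
  step 6: (¬x0 ∨ ¬x1) ∨ T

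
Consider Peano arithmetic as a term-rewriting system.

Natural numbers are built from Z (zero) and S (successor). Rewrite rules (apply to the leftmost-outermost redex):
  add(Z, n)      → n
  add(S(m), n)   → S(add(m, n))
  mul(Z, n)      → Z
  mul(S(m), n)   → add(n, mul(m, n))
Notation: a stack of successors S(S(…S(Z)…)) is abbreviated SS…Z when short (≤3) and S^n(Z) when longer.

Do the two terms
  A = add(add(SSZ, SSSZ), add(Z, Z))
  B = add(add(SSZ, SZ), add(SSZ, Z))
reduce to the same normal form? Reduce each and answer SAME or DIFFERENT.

Answer: SAME — A ⇓ S^5(Z), B ⇓ S^5(Z)

Derivation:
Term A:
  start: add(add(SSZ, SSSZ), add(Z, Z))
  →1  add(S(add(SZ, SSSZ)), add(Z, Z))
  →2  S(add(add(SZ, SSSZ), add(Z, Z)))
  →3  S(add(S(add(Z, SSSZ)), add(Z, Z)))
  →4  S(S(add(add(Z, SSSZ), add(Z, Z))))
  →5  S(S(add(SSSZ, add(Z, Z))))
  →6  S(S(S(add(SSZ, add(Z, Z)))))
  →7  S(S(S(S(add(SZ, add(Z, Z))))))
  →8  S(S(S(S(S(add(Z, add(Z, Z)))))))
  →9  S(S(S(S(S(add(Z, Z))))))
  →10  S^5(Z)

Term B:
  start: add(add(SSZ, SZ), add(SSZ, Z))
  →1  add(S(add(SZ, SZ)), add(SSZ, Z))
  →2  S(add(add(SZ, SZ), add(SSZ, Z)))
  →3  S(add(S(add(Z, SZ)), add(SSZ, Z)))
  →4  S(S(add(add(Z, SZ), add(SSZ, Z))))
  →5  S(S(add(SZ, add(SSZ, Z))))
  →6  S(S(S(add(Z, add(SSZ, Z)))))
  →7  S(S(S(add(SSZ, Z))))
  →8  S(S(S(S(add(SZ, Z)))))
  →9  S(S(S(S(S(add(Z, Z))))))
  →10  S^5(Z)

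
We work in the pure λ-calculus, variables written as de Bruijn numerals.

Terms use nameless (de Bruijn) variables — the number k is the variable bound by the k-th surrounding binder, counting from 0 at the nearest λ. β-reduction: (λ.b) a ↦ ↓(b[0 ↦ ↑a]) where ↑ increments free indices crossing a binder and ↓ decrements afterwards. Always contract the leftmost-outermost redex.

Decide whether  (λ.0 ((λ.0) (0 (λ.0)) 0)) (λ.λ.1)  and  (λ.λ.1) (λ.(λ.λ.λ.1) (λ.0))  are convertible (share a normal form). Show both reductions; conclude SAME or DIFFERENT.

Term A:
  start: (λ.0 ((λ.0) (0 (λ.0)) 0)) (λ.λ.1)
  →1  (λ.λ.1) ((λ.0) ((λ.λ.1) (λ.0)) (λ.λ.1))
  →2  λ.(λ.0) ((λ.λ.1) (λ.0)) (λ.λ.1)
  →3  λ.(λ.λ.1) (λ.0) (λ.λ.1)
  →4  λ.(λ.λ.0) (λ.λ.1)
  →5  λ.λ.0

Term B:
  start: (λ.λ.1) (λ.(λ.λ.λ.1) (λ.0))
  →1  λ.λ.(λ.λ.λ.1) (λ.0)
  →2  λ.λ.λ.λ.1

Answer: DIFFERENT — A ⇓ λ.λ.0, B ⇓ λ.λ.λ.λ.1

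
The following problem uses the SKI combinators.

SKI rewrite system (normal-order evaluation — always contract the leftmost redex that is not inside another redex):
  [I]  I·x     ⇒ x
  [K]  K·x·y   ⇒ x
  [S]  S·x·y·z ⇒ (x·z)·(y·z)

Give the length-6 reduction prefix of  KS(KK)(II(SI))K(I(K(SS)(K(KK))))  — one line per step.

  start: KS(KK)(II(SI))K(I(K(SS)(K(KK))))
  [1] S(II(SI))K(I(K(SS)(K(KK))))
  [2] II(SI)(I(K(SS)(K(KK))))(K(I(K(SS)(K(KK)))))
  [3] I(SI)(I(K(SS)(K(KK))))(K(I(K(SS)(K(KK)))))
  [4] SI(I(K(SS)(K(KK))))(K(I(K(SS)(K(KK)))))
  [5] I(K(I(K(SS)(K(KK)))))(I(K(SS)(K(KK)))(K(I(K(SS)(K(KK))))))
  [6] K(I(K(SS)(K(KK))))(I(K(SS)(K(KK)))(K(I(K(SS)(K(KK))))))

Answer: after 6 steps: K(I(K(SS)(K(KK))))(I(K(SS)(K(KK)))(K(I(K(SS)(K(KK))))))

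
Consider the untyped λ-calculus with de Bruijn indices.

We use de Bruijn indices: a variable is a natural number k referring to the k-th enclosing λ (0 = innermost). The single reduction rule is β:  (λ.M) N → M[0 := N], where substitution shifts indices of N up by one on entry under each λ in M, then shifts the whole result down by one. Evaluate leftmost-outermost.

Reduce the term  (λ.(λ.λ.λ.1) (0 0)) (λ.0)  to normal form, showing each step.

  start: (λ.(λ.λ.λ.1) (0 0)) (λ.0)
  [1] (λ.λ.λ.1) ((λ.0) (λ.0))
  [2] λ.λ.1

Answer: normal form = λ.λ.1  (in 2 steps)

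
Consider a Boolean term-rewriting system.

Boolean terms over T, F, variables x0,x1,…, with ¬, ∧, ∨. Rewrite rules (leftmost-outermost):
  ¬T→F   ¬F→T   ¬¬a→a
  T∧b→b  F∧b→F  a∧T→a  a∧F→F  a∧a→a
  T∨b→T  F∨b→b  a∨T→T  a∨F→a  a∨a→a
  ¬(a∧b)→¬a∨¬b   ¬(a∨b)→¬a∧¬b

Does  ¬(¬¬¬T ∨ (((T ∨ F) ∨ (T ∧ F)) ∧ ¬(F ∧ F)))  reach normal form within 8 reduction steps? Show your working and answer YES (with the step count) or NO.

Answer: NO — after 8 steps the term is ((F ∧ ¬F) ∧ ¬(T ∧ F)) ∨ ¬¬(F ∧ F), not yet normal

Working:
  start: ¬(¬¬¬T ∨ (((T ∨ F) ∨ (T ∧ F)) ∧ ¬(F ∧ F)))
  →1  ¬¬¬¬T ∧ ¬(((T ∨ F) ∨ (T ∧ F)) ∧ ¬(F ∧ F))
  →2  ¬¬T ∧ ¬(((T ∨ F) ∨ (T ∧ F)) ∧ ¬(F ∧ F))
  →3  T ∧ ¬(((T ∨ F) ∨ (T ∧ F)) ∧ ¬(F ∧ F))
  →4  ¬(((T ∨ F) ∨ (T ∧ F)) ∧ ¬(F ∧ F))
  →5  ¬((T ∨ F) ∨ (T ∧ F)) ∨ ¬¬(F ∧ F)
  →6  (¬(T ∨ F) ∧ ¬(T ∧ F)) ∨ ¬¬(F ∧ F)
  →7  ((¬T ∧ ¬F) ∧ ¬(T ∧ F)) ∨ ¬¬(F ∧ F)
  →8  ((F ∧ ¬F) ∧ ¬(T ∧ F)) ∨ ¬¬(F ∧ F)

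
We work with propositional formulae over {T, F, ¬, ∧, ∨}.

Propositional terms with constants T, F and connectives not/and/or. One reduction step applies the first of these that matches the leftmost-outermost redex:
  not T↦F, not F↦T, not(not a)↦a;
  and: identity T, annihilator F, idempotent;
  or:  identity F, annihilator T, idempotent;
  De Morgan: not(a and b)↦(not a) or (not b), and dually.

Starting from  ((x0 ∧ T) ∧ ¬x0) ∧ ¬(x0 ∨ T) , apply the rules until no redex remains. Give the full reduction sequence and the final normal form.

  start: ((x0 ∧ T) ∧ ¬x0) ∧ ¬(x0 ∨ T)
  [1] (x0 ∧ ¬x0) ∧ ¬(x0 ∨ T)
  [2] (x0 ∧ ¬x0) ∧ (¬x0 ∧ ¬T)
  [3] (x0 ∧ ¬x0) ∧ (¬x0 ∧ F)
  [4] (x0 ∧ ¬x0) ∧ F
  [5] F

Answer: normal form = F  (in 5 steps)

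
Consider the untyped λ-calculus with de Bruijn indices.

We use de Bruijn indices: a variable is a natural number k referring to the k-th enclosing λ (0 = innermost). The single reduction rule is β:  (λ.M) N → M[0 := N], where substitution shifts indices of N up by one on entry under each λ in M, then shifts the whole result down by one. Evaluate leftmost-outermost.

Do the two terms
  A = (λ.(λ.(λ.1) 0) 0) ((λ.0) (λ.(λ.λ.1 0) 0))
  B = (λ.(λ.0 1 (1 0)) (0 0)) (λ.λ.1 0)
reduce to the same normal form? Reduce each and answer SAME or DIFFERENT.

Term A:
  start: (λ.(λ.(λ.1) 0) 0) ((λ.0) (λ.(λ.λ.1 0) 0))
  [1] (λ.(λ.1) 0) ((λ.0) (λ.(λ.λ.1 0) 0))
  [2] (λ.(λ.0) (λ.(λ.λ.1 0) 0)) ((λ.0) (λ.(λ.λ.1 0) 0))
  [3] (λ.0) (λ.(λ.λ.1 0) 0)
  [4] λ.(λ.λ.1 0) 0
  [5] λ.λ.1 0

Term B:
  start: (λ.(λ.0 1 (1 0)) (0 0)) (λ.λ.1 0)
  [1] (λ.0 (λ.λ.1 0) ((λ.λ.1 0) 0)) ((λ.λ.1 0) (λ.λ.1 0))
  [2] (λ.λ.1 0) (λ.λ.1 0) (λ.λ.1 0) ((λ.λ.1 0) ((λ.λ.1 0) (λ.λ.1 0)))
  [3] (λ.(λ.λ.1 0) 0) (λ.λ.1 0) ((λ.λ.1 0) ((λ.λ.1 0) (λ.λ.1 0)))
  [4] (λ.λ.1 0) (λ.λ.1 0) ((λ.λ.1 0) ((λ.λ.1 0) (λ.λ.1 0)))
  [5] (λ.(λ.λ.1 0) 0) ((λ.λ.1 0) ((λ.λ.1 0) (λ.λ.1 0)))
  [6] (λ.λ.1 0) ((λ.λ.1 0) ((λ.λ.1 0) (λ.λ.1 0)))
  [7] λ.(λ.λ.1 0) ((λ.λ.1 0) (λ.λ.1 0)) 0
  [8] λ.(λ.(λ.λ.1 0) (λ.λ.1 0) 0) 0
  [9] λ.(λ.λ.1 0) (λ.λ.1 0) 0
  [10] λ.(λ.(λ.λ.1 0) 0) 0
  [11] λ.(λ.λ.1 0) 0
  [12] λ.λ.1 0

Answer: SAME — A ⇓ λ.λ.1 0, B ⇓ λ.λ.1 0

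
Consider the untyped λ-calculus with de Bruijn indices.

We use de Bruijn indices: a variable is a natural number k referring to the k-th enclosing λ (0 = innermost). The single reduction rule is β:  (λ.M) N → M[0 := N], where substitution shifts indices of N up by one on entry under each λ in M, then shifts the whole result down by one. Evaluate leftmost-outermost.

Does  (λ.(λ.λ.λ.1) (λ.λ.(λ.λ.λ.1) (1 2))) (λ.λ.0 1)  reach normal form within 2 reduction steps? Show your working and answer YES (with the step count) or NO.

  start: (λ.(λ.λ.λ.1) (λ.λ.(λ.λ.λ.1) (1 2))) (λ.λ.0 1)
  step 1: (λ.λ.λ.1) (λ.λ.(λ.λ.λ.1) (1 (λ.λ.0 1)))
  step 2: λ.λ.1

Answer: YES — reaches normal form λ.λ.1 in 2 ≤ 2 steps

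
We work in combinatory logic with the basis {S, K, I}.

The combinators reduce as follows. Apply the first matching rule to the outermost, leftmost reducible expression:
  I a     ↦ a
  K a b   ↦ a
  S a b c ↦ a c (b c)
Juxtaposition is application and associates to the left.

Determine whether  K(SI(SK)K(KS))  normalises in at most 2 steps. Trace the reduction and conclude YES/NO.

  start: K(SI(SK)K(KS))
  [1] K(IK(SKK)(KS))
  [2] K(K(SKK)(KS))

Answer: NO — after 2 steps the term is K(K(SKK)(KS)), not yet normal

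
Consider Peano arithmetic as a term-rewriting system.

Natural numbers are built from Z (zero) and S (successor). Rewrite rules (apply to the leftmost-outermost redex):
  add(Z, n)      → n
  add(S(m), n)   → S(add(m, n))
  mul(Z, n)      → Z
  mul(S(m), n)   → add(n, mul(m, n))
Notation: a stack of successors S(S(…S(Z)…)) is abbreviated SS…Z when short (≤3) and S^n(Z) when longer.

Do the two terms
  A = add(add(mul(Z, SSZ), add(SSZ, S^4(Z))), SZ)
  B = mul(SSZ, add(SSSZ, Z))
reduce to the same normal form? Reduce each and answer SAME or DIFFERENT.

Answer: DIFFERENT — A ⇓ S^7(Z), B ⇓ S^6(Z)

Derivation:
Term A:
  start: add(add(mul(Z, SSZ), add(SSZ, S^4(Z))), SZ)
  →1  add(add(Z, add(SSZ, S^4(Z))), SZ)
  →2  add(add(SSZ, S^4(Z)), SZ)
  →3  add(S(add(SZ, S^4(Z))), SZ)
  →4  S(add(add(SZ, S^4(Z)), SZ))
  →5  S(add(S(add(Z, S^4(Z))), SZ))
  →6  S(S(add(add(Z, S^4(Z)), SZ)))
  →7  S(S(add(S^4(Z), SZ)))
  →8  S(S(S(add(SSSZ, SZ))))
  →9  S(S(S(S(add(SSZ, SZ)))))
  →10  S(S(S(S(S(add(SZ, SZ))))))
  →11  S(S(S(S(S(S(add(Z, SZ)))))))
  →12  S^7(Z)

Term B:
  start: mul(SSZ, add(SSSZ, Z))
  →1  add(add(SSSZ, Z), mul(SZ, add(SSSZ, Z)))
  →2  add(S(add(SSZ, Z)), mul(SZ, add(SSSZ, Z)))
  →3  S(add(add(SSZ, Z), mul(SZ, add(SSSZ, Z))))
  →4  S(add(S(add(SZ, Z)), mul(SZ, add(SSSZ, Z))))
  →5  S(S(add(add(SZ, Z), mul(SZ, add(SSSZ, Z)))))
  →6  S(S(add(S(add(Z, Z)), mul(SZ, add(SSSZ, Z)))))
  →7  S(S(S(add(add(Z, Z), mul(SZ, add(SSSZ, Z))))))
  →8  S(S(S(add(Z, mul(SZ, add(SSSZ, Z))))))
  →9  S(S(S(mul(SZ, add(SSSZ, Z)))))
  →10  S(S(S(add(add(SSSZ, Z), mul(Z, add(SSSZ, Z))))))
  →11  S(S(S(add(S(add(SSZ, Z)), mul(Z, add(SSSZ, Z))))))
  →12  S(S(S(S(add(add(SSZ, Z), mul(Z, add(SSSZ, Z)))))))
  →13  S(S(S(S(add(S(add(SZ, Z)), mul(Z, add(SSSZ, Z)))))))
  →14  S(S(S(S(S(add(add(SZ, Z), mul(Z, add(SSSZ, Z))))))))
  →15  S(S(S(S(S(add(S(add(Z, Z)), mul(Z, add(SSSZ, Z))))))))
  →16  S(S(S(S(S(S(add(add(Z, Z), mul(Z, add(SSSZ, Z)))))))))
  →17  S(S(S(S(S(S(add(Z, mul(Z, add(SSSZ, Z)))))))))
  →18  S(S(S(S(S(S(mul(Z, add(SSSZ, Z))))))))
  →19  S^6(Z)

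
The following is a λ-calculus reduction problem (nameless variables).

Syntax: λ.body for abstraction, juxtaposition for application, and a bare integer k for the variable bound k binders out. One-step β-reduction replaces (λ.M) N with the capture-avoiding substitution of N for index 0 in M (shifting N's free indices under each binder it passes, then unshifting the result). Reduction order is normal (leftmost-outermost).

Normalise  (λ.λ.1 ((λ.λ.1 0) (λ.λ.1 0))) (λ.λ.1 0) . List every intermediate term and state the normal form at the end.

  start: (λ.λ.1 ((λ.λ.1 0) (λ.λ.1 0))) (λ.λ.1 0)
  step 1: λ.(λ.λ.1 0) ((λ.λ.1 0) (λ.λ.1 0))
  step 2: λ.λ.(λ.λ.1 0) (λ.λ.1 0) 0
  step 3: λ.λ.(λ.(λ.λ.1 0) 0) 0
  step 4: λ.λ.(λ.λ.1 0) 0
  step 5: λ.λ.λ.1 0

Answer: normal form = λ.λ.λ.1 0  (in 5 steps)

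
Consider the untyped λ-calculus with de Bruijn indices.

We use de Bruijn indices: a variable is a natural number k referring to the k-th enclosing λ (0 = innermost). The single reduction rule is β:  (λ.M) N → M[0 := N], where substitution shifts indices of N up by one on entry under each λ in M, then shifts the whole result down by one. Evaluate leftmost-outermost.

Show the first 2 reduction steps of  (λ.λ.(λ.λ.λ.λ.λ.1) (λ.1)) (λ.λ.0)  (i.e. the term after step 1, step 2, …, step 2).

  start: (λ.λ.(λ.λ.λ.λ.λ.1) (λ.1)) (λ.λ.0)
  [1] λ.(λ.λ.λ.λ.λ.1) (λ.1)
  [2] λ.λ.λ.λ.λ.1

Answer: after 2 steps: λ.λ.λ.λ.λ.1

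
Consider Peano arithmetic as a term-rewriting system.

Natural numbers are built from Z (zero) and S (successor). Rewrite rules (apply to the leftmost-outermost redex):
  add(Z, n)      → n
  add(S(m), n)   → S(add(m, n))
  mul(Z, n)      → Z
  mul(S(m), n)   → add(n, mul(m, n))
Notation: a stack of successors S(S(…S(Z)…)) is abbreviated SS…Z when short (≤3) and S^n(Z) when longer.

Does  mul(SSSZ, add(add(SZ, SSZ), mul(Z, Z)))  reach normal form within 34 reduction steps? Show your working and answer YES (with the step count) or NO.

  start: mul(SSSZ, add(add(SZ, SSZ), mul(Z, Z)))
  →1  add(add(add(SZ, SSZ), mul(Z, Z)), mul(SSZ, add(add(SZ, SSZ), mul(Z, Z))))
  →2  add(add(S(add(Z, SSZ)), mul(Z, Z)), mul(SSZ, add(add(SZ, SSZ), mul(Z, Z))))
  →3  add(S(add(add(Z, SSZ), mul(Z, Z))), mul(SSZ, add(add(SZ, SSZ), mul(Z, Z))))
  →4  S(add(add(add(Z, SSZ), mul(Z, Z)), mul(SSZ, add(add(SZ, SSZ), mul(Z, Z)))))
  →5  S(add(add(SSZ, mul(Z, Z)), mul(SSZ, add(add(SZ, SSZ), mul(Z, Z)))))
  →6  S(add(S(add(SZ, mul(Z, Z))), mul(SSZ, add(add(SZ, SSZ), mul(Z, Z)))))
  →7  S(S(add(add(SZ, mul(Z, Z)), mul(SSZ, add(add(SZ, SSZ), mul(Z, Z))))))
  →8  S(S(add(S(add(Z, mul(Z, Z))), mul(SSZ, add(add(SZ, SSZ), mul(Z, Z))))))
  →9  S(S(S(add(add(Z, mul(Z, Z)), mul(SSZ, add(add(SZ, SSZ), mul(Z, Z)))))))
  →10  S(S(S(add(mul(Z, Z), mul(SSZ, add(add(SZ, SSZ), mul(Z, Z)))))))
  →11  S(S(S(add(Z, mul(SSZ, add(add(SZ, SSZ), mul(Z, Z)))))))
  →12  S(S(S(mul(SSZ, add(add(SZ, SSZ), mul(Z, Z))))))
  →13  S(S(S(add(add(add(SZ, SSZ), mul(Z, Z)), mul(SZ, add(add(SZ, SSZ), mul(Z, Z)))))))
  →14  S(S(S(add(add(S(add(Z, SSZ)), mul(Z, Z)), mul(SZ, add(add(SZ, SSZ), mul(Z, Z)))))))
  →15  S(S(S(add(S(add(add(Z, SSZ), mul(Z, Z))), mul(SZ, add(add(SZ, SSZ), mul(Z, Z)))))))
  →16  S(S(S(S(add(add(add(Z, SSZ), mul(Z, Z)), mul(SZ, add(add(SZ, SSZ), mul(Z, Z))))))))
  →17  S(S(S(S(add(add(SSZ, mul(Z, Z)), mul(SZ, add(add(SZ, SSZ), mul(Z, Z))))))))
  →18  S(S(S(S(add(S(add(SZ, mul(Z, Z))), mul(SZ, add(add(SZ, SSZ), mul(Z, Z))))))))
  →19  S(S(S(S(S(add(add(SZ, mul(Z, Z)), mul(SZ, add(add(SZ, SSZ), mul(Z, Z)))))))))
  →20  S(S(S(S(S(add(S(add(Z, mul(Z, Z))), mul(SZ, add(add(SZ, SSZ), mul(Z, Z)))))))))
  →21  S(S(S(S(S(S(add(add(Z, mul(Z, Z)), mul(SZ, add(add(SZ, SSZ), mul(Z, Z))))))))))
  →22  S(S(S(S(S(S(add(mul(Z, Z), mul(SZ, add(add(SZ, SSZ), mul(Z, Z))))))))))
  →23  S(S(S(S(S(S(add(Z, mul(SZ, add(add(SZ, SSZ), mul(Z, Z))))))))))
  →24  S(S(S(S(S(S(mul(SZ, add(add(SZ, SSZ), mul(Z, Z)))))))))
  →25  S(S(S(S(S(S(add(add(add(SZ, SSZ), mul(Z, Z)), mul(Z, add(add(SZ, SSZ), mul(Z, Z))))))))))
  →26  S(S(S(S(S(S(add(add(S(add(Z, SSZ)), mul(Z, Z)), mul(Z, add(add(SZ, SSZ), mul(Z, Z))))))))))
  →27  S(S(S(S(S(S(add(S(add(add(Z, SSZ), mul(Z, Z))), mul(Z, add(add(SZ, SSZ), mul(Z, Z))))))))))
  →28  S(S(S(S(S(S(S(add(add(add(Z, SSZ), mul(Z, Z)), mul(Z, add(add(SZ, SSZ), mul(Z, Z)))))))))))
  →29  S(S(S(S(S(S(S(add(add(SSZ, mul(Z, Z)), mul(Z, add(add(SZ, SSZ), mul(Z, Z)))))))))))
  →30  S(S(S(S(S(S(S(add(S(add(SZ, mul(Z, Z))), mul(Z, add(add(SZ, SSZ), mul(Z, Z)))))))))))
  →31  S(S(S(S(S(S(S(S(add(add(SZ, mul(Z, Z)), mul(Z, add(add(SZ, SSZ), mul(Z, Z))))))))))))
  →32  S(S(S(S(S(S(S(S(add(S(add(Z, mul(Z, Z))), mul(Z, add(add(SZ, SSZ), mul(Z, Z))))))))))))
  →33  S(S(S(S(S(S(S(S(S(add(add(Z, mul(Z, Z)), mul(Z, add(add(SZ, SSZ), mul(Z, Z)))))))))))))
  →34  S(S(S(S(S(S(S(S(S(add(mul(Z, Z), mul(Z, add(add(SZ, SSZ), mul(Z, Z)))))))))))))

Answer: NO — after 34 steps the term is S(S(S(S(S(S(S(S(S(add(mul(Z, Z), mul(Z, add(add(SZ, SSZ), mul(Z, Z))))))))))))), not yet normal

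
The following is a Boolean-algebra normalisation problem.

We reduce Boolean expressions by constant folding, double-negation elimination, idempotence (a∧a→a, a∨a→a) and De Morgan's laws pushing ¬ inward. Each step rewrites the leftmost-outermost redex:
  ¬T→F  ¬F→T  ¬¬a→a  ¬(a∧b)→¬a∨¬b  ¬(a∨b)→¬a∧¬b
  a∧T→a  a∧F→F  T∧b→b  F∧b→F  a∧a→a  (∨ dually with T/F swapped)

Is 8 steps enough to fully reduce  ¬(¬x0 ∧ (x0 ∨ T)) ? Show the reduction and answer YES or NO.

Answer: YES — reaches normal form x0 in 6 ≤ 8 steps

Derivation:
  start: ¬(¬x0 ∧ (x0 ∨ T))
  step 1: ¬¬x0 ∨ ¬(x0 ∨ T)
  step 2: x0 ∨ ¬(x0 ∨ T)
  step 3: x0 ∨ (¬x0 ∧ ¬T)
  step 4: x0 ∨ (¬x0 ∧ F)
  step 5: x0 ∨ F
  step 6: x0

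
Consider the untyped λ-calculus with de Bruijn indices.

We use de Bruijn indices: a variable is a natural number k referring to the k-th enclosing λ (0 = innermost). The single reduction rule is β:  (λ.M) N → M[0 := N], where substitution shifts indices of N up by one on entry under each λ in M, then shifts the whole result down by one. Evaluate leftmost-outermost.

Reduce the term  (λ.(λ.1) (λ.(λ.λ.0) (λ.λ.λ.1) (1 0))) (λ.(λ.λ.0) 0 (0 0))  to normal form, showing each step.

  start: (λ.(λ.1) (λ.(λ.λ.0) (λ.λ.λ.1) (1 0))) (λ.(λ.λ.0) 0 (0 0))
  step 1: (λ.λ.(λ.λ.0) 0 (0 0)) (λ.(λ.λ.0) (λ.λ.λ.1) ((λ.(λ.λ.0) 0 (0 0)) 0))
  step 2: λ.(λ.λ.0) 0 (0 0)
  step 3: λ.(λ.0) (0 0)
  step 4: λ.0 0

Answer: normal form = λ.0 0  (in 4 steps)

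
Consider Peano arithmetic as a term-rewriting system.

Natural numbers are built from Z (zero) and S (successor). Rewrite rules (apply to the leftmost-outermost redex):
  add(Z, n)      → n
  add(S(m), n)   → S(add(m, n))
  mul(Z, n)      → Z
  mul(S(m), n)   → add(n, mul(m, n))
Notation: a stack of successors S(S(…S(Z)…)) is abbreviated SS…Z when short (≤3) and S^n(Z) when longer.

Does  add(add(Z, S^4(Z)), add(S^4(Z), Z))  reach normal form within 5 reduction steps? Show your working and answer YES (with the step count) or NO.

  start: add(add(Z, S^4(Z)), add(S^4(Z), Z))
  →1  add(S^4(Z), add(S^4(Z), Z))
  →2  S(add(SSSZ, add(S^4(Z), Z)))
  →3  S(S(add(SSZ, add(S^4(Z), Z))))
  →4  S(S(S(add(SZ, add(S^4(Z), Z)))))
  →5  S(S(S(S(add(Z, add(S^4(Z), Z))))))

Answer: NO — after 5 steps the term is S(S(S(S(add(Z, add(S^4(Z), Z)))))), not yet normal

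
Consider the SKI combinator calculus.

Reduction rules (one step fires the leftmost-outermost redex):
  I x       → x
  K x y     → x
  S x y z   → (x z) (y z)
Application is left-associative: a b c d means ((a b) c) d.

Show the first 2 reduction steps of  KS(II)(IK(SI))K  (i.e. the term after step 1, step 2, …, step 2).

Answer: after 2 steps: S(K(SI))K

Working:
  start: KS(II)(IK(SI))K
  step 1: S(IK(SI))K
  step 2: S(K(SI))K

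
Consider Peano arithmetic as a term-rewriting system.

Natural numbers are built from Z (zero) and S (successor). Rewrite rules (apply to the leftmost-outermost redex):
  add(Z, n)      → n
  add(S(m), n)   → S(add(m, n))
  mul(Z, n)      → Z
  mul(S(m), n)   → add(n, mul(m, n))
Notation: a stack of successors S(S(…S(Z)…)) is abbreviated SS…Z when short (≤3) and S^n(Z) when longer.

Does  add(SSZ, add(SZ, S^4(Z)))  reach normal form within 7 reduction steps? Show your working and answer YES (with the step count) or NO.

  start: add(SSZ, add(SZ, S^4(Z)))
  step 1: S(add(SZ, add(SZ, S^4(Z))))
  step 2: S(S(add(Z, add(SZ, S^4(Z)))))
  step 3: S(S(add(SZ, S^4(Z))))
  step 4: S(S(S(add(Z, S^4(Z)))))
  step 5: S^7(Z)

Answer: YES — reaches normal form S^7(Z) in 5 ≤ 7 steps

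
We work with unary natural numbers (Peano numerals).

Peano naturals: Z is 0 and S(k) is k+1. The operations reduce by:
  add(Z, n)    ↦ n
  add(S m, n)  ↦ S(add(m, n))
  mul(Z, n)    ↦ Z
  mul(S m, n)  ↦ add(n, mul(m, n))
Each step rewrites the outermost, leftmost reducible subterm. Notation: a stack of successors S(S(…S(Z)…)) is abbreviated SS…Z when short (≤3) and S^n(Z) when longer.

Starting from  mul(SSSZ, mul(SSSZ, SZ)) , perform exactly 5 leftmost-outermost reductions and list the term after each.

Answer: after 5 steps: S(add(mul(SSZ, SZ), mul(SSZ, mul(SSSZ, SZ))))

Working:
  start: mul(SSSZ, mul(SSSZ, SZ))
  [1] add(mul(SSSZ, SZ), mul(SSZ, mul(SSSZ, SZ)))
  [2] add(add(SZ, mul(SSZ, SZ)), mul(SSZ, mul(SSSZ, SZ)))
  [3] add(S(add(Z, mul(SSZ, SZ))), mul(SSZ, mul(SSSZ, SZ)))
  [4] S(add(add(Z, mul(SSZ, SZ)), mul(SSZ, mul(SSSZ, SZ))))
  [5] S(add(mul(SSZ, SZ), mul(SSZ, mul(SSSZ, SZ))))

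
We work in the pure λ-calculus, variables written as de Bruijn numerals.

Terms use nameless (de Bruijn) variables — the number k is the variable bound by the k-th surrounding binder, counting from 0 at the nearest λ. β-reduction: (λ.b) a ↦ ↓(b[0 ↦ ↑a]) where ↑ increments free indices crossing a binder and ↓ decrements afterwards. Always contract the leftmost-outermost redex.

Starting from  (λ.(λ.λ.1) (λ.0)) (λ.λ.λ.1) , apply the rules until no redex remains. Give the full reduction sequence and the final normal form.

Answer: normal form = λ.λ.0  (in 2 steps)

Working:
  start: (λ.(λ.λ.1) (λ.0)) (λ.λ.λ.1)
  →1  (λ.λ.1) (λ.0)
  →2  λ.λ.0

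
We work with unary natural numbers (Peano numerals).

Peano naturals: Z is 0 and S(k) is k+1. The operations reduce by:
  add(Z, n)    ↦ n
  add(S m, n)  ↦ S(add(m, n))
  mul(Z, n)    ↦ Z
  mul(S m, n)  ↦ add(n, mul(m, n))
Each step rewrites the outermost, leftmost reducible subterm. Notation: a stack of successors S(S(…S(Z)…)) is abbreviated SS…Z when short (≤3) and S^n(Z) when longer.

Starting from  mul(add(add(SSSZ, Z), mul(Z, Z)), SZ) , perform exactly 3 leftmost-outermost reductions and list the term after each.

Answer: after 3 steps: add(SZ, mul(add(add(SSZ, Z), mul(Z, Z)), SZ))

Reduction:
  start: mul(add(add(SSSZ, Z), mul(Z, Z)), SZ)
  →1  mul(add(S(add(SSZ, Z)), mul(Z, Z)), SZ)
  →2  mul(S(add(add(SSZ, Z), mul(Z, Z))), SZ)
  →3  add(SZ, mul(add(add(SSZ, Z), mul(Z, Z)), SZ))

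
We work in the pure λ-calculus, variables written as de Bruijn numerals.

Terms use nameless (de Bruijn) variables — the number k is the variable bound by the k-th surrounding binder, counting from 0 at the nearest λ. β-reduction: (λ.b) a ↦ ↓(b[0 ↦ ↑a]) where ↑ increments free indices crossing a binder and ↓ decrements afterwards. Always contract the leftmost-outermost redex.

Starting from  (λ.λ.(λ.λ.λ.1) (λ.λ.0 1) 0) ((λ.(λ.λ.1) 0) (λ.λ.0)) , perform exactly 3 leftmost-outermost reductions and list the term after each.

  start: (λ.λ.(λ.λ.λ.1) (λ.λ.0 1) 0) ((λ.(λ.λ.1) 0) (λ.λ.0))
  [1] λ.(λ.λ.λ.1) (λ.λ.0 1) 0
  [2] λ.(λ.λ.1) 0
  [3] λ.λ.1

Answer: after 3 steps: λ.λ.1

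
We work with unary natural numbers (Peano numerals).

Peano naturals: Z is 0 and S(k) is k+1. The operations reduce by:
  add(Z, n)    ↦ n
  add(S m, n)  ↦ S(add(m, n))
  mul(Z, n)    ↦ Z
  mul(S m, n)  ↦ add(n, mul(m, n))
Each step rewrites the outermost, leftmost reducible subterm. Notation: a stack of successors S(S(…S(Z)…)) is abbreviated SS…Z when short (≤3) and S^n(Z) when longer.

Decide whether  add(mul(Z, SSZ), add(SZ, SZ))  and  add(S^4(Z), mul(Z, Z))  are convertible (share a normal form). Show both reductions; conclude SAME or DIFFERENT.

Answer: DIFFERENT — A ⇓ SSZ, B ⇓ S^4(Z)

Working:
Term A:
  start: add(mul(Z, SSZ), add(SZ, SZ))
  →1  add(Z, add(SZ, SZ))
  →2  add(SZ, SZ)
  →3  S(add(Z, SZ))
  →4  SSZ

Term B:
  start: add(S^4(Z), mul(Z, Z))
  →1  S(add(SSSZ, mul(Z, Z)))
  →2  S(S(add(SSZ, mul(Z, Z))))
  →3  S(S(S(add(SZ, mul(Z, Z)))))
  →4  S(S(S(S(add(Z, mul(Z, Z))))))
  →5  S(S(S(S(mul(Z, Z)))))
  →6  S^4(Z)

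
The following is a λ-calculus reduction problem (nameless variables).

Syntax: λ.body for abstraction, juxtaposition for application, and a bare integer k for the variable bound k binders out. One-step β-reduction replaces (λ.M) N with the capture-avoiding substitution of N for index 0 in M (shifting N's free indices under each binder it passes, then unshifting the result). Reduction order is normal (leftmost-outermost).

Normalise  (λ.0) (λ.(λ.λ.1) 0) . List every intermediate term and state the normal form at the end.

  start: (λ.0) (λ.(λ.λ.1) 0)
  →1  λ.(λ.λ.1) 0
  →2  λ.λ.1

Answer: normal form = λ.λ.1  (in 2 steps)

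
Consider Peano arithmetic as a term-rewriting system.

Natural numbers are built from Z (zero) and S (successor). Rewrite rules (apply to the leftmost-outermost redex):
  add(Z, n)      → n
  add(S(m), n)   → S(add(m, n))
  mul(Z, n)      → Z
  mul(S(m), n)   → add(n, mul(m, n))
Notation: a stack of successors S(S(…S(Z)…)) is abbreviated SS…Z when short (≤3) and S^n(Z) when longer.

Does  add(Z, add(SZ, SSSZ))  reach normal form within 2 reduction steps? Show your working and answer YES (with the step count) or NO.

  start: add(Z, add(SZ, SSSZ))
  →1  add(SZ, SSSZ)
  →2  S(add(Z, SSSZ))

Answer: NO — after 2 steps the term is S(add(Z, SSSZ)), not yet normal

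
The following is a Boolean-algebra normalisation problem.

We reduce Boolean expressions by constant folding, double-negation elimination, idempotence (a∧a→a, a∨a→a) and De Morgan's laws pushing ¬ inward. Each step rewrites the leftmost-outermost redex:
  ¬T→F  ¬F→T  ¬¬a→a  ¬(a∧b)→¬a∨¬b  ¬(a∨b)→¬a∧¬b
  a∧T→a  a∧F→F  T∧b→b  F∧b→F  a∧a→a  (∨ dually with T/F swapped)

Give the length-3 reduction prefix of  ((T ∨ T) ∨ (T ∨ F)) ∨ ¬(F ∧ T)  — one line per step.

  start: ((T ∨ T) ∨ (T ∨ F)) ∨ ¬(F ∧ T)
  step 1: (T ∨ (T ∨ F)) ∨ ¬(F ∧ T)
  step 2: T ∨ ¬(F ∧ T)
  step 3: T

Answer: after 3 steps: T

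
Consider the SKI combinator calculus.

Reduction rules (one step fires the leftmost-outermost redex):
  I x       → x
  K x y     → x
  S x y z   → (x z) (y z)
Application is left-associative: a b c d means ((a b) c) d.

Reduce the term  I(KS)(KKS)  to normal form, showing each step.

Answer: normal form = S  (in 2 steps)

Derivation:
  start: I(KS)(KKS)
  [1] KS(KKS)
  [2] S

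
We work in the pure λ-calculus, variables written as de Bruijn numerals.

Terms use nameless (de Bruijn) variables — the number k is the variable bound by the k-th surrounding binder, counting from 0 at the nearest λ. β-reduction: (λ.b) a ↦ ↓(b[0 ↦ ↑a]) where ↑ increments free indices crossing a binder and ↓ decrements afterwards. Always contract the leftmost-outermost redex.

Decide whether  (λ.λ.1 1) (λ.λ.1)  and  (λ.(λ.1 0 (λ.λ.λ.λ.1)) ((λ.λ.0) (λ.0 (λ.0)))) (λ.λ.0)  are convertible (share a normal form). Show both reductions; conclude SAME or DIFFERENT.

Term A:
  start: (λ.λ.1 1) (λ.λ.1)
  step 1: λ.(λ.λ.1) (λ.λ.1)
  step 2: λ.λ.λ.λ.1

Term B:
  start: (λ.(λ.1 0 (λ.λ.λ.λ.1)) ((λ.λ.0) (λ.0 (λ.0)))) (λ.λ.0)
  step 1: (λ.(λ.λ.0) 0 (λ.λ.λ.λ.1)) ((λ.λ.0) (λ.0 (λ.0)))
  step 2: (λ.λ.0) ((λ.λ.0) (λ.0 (λ.0))) (λ.λ.λ.λ.1)
  step 3: (λ.0) (λ.λ.λ.λ.1)
  step 4: λ.λ.λ.λ.1

Answer: SAME — A ⇓ λ.λ.λ.λ.1, B ⇓ λ.λ.λ.λ.1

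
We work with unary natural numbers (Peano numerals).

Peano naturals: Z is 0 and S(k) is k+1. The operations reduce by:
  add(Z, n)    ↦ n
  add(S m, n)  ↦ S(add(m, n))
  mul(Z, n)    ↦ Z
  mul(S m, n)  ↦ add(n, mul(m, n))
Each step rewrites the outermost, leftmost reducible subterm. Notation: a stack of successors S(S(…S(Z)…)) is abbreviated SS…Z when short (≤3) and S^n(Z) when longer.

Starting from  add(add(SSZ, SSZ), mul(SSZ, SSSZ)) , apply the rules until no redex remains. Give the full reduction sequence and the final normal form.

  start: add(add(SSZ, SSZ), mul(SSZ, SSSZ))
  [1] add(S(add(SZ, SSZ)), mul(SSZ, SSSZ))
  [2] S(add(add(SZ, SSZ), mul(SSZ, SSSZ)))
  [3] S(add(S(add(Z, SSZ)), mul(SSZ, SSSZ)))
  [4] S(S(add(add(Z, SSZ), mul(SSZ, SSSZ))))
  [5] S(S(add(SSZ, mul(SSZ, SSSZ))))
  [6] S(S(S(add(SZ, mul(SSZ, SSSZ)))))
  [7] S(S(S(S(add(Z, mul(SSZ, SSSZ))))))
  [8] S(S(S(S(mul(SSZ, SSSZ)))))
  [9] S(S(S(S(add(SSSZ, mul(SZ, SSSZ))))))
  [10] S(S(S(S(S(add(SSZ, mul(SZ, SSSZ)))))))
  [11] S(S(S(S(S(S(add(SZ, mul(SZ, SSSZ))))))))
  [12] S(S(S(S(S(S(S(add(Z, mul(SZ, SSSZ)))))))))
  [13] S(S(S(S(S(S(S(mul(SZ, SSSZ))))))))
  [14] S(S(S(S(S(S(S(add(SSSZ, mul(Z, SSSZ)))))))))
  [15] S(S(S(S(S(S(S(S(add(SSZ, mul(Z, SSSZ))))))))))
  [16] S(S(S(S(S(S(S(S(S(add(SZ, mul(Z, SSSZ)))))))))))
  [17] S(S(S(S(S(S(S(S(S(S(add(Z, mul(Z, SSSZ))))))))))))
  [18] S(S(S(S(S(S(S(S(S(S(mul(Z, SSSZ)))))))))))
  [19] S^10(Z)

Answer: normal form = S^10(Z)  (in 19 steps)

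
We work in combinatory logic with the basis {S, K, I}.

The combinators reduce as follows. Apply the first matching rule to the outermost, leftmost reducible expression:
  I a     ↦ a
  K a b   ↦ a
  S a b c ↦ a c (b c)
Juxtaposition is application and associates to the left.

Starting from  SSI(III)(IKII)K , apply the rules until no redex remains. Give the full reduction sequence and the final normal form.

  start: SSI(III)(IKII)K
  [1] S(III)(I(III))(IKII)K
  [2] III(IKII)(I(III)(IKII))K
  [3] II(IKII)(I(III)(IKII))K
  [4] I(IKII)(I(III)(IKII))K
  [5] IKII(I(III)(IKII))K
  [6] KII(I(III)(IKII))K
  [7] I(I(III)(IKII))K
  [8] I(III)(IKII)K
  [9] III(IKII)K
  [10] II(IKII)K
  [11] I(IKII)K
  [12] IKIIK
  [13] KIIK
  [14] IK
  [15] K

Answer: normal form = K  (in 15 steps)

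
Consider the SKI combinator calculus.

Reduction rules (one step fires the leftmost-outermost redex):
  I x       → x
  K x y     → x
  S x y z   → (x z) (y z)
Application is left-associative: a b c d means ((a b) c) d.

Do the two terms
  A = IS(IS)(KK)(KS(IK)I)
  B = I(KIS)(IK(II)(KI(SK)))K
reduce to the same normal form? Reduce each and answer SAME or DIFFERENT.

Answer: DIFFERENT — A ⇓ S(SI)K, B ⇓ K

Derivation:
Term A:
  start: IS(IS)(KK)(KS(IK)I)
  step 1: S(IS)(KK)(KS(IK)I)
  step 2: IS(KS(IK)I)(KK(KS(IK)I))
  step 3: S(KS(IK)I)(KK(KS(IK)I))
  step 4: S(SI)(KK(KS(IK)I))
  step 5: S(SI)K

Term B:
  start: I(KIS)(IK(II)(KI(SK)))K
  step 1: KIS(IK(II)(KI(SK)))K
  step 2: I(IK(II)(KI(SK)))K
  step 3: IK(II)(KI(SK))K
  step 4: K(II)(KI(SK))K
  step 5: IIK
  step 6: IK
  step 7: K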